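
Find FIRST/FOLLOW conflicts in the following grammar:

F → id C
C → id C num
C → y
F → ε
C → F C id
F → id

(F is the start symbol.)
Nullable non-terminals: F.

F: nullable alternative(s) F → ε; FOLLOW(F) = { $, 'id', 'y' }
  F → id C: FIRST \ {ε} = { 'id' } — overlaps FOLLOW(F) on { 'id' }: CONFLICT
  F → ε: FIRST \ {ε} = { } — this is the only nullable alternative, skip
  F → id: FIRST \ {ε} = { 'id' } — overlaps FOLLOW(F) on { 'id' }: CONFLICT

C has no nullable alternative, so no FIRST/FOLLOW check is needed there.

So the grammar has 2 FIRST/FOLLOW conflicts (marked CONFLICT above).

Answer: Yes. F → id C with FOLLOW(F) on { 'id' }; F → id with FOLLOW(F) on { 'id' }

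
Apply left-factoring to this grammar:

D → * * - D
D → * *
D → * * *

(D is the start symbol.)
Left-factoring transforms A → αβ₁ | αβ₂ into A → αA' and A' → β₁ | β₂
(α is the longest common prefix among the alternatives). Repeat until
no nonterminal has two alternatives with a common prefix.

Round 1: D has alternatives sharing prefix '* *'. Introduce D': D → * * D'
  Add: D' → - D
  Add: D' → ε
  Add: D' → *

No remaining common prefixes — done.

Resulting grammar:
D → * * D'
D' → - D
D' → ε
D' → *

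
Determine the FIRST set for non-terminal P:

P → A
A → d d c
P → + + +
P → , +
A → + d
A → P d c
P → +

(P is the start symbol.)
To compute FIRST(P), examine every production with P on the left-hand side, reading each right-hand side left to right until a non-nullable symbol is reached.

FIRST sets of the other non-terminals involved (by the same procedure, iterated to a fixed point):
  FIRST(A) = { '+', ',', 'd' }

From P → A:
  - A is a non-terminal: add FIRST(A) \ {ε} = { '+', ',', 'd' }
    A is not nullable, so stop
From P → + + +:
  - '+' is a terminal: add '+' and stop
From P → , +:
  - ',' is a terminal: add ',' and stop
From P → +:
  - '+' is a terminal: add '+' and stop

Collecting: FIRST(P) = { '+', ',', 'd' }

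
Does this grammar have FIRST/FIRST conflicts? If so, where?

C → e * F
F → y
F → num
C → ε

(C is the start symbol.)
No FIRST/FIRST conflicts.

Productions for C:
  C → e * F: FIRST = { 'e' }
  C → ε: FIRST = { ε }
Productions for F:
  F → y: FIRST = { 'y' }
  F → num: FIRST = { 'num' }

All alternatives of each non-terminal have pairwise disjoint FIRST sets.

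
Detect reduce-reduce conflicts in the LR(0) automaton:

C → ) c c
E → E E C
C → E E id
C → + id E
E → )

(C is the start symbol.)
No reduce-reduce conflicts

Augment with C' → C and build the canonical LR(0) collection (I0 = CLOSURE({[C' → . C]}), then GOTO on every symbol after a dot until no new states appear). It has 16 states:
  I0: { [C → . ) c c], [C → . + id E], [C → . E E id], [C' → . C], [E → . )], [E → . E E C] }  — shift
  I1: { [C → ) . c c], [E → ) .] }  — shift, reduce
  I2: { [C → + . id E] }  — shift
  I3: { [C' → C .] }  — accept
  I4: { [C → E . E id], [E → . )], [E → . E E C], [E → E . E C] }  — shift
  I5: { [E → ) .] }  — reduce
  I6: { [C → . ) c c], [C → . + id E], [C → . E E id], [C → E E . id], [E → . )], [E → . E E C], [E → E . E C], [E → E E . C] }  — shift
  I7: { [E → E E C .] }  — reduce
  I8: { [C → . ) c c], [C → . + id E], [C → . E E id], [C → E . E id], [E → . )], [E → . E E C], [E → E . E C], [E → E E . C] }  — shift
  I9: { [C → E E id .] }  — reduce
  I10: { [C → . ) c c], [C → . + id E], [C → . E E id], [C → E . E id], [C → E E . id], [E → . )], [E → . E E C], [E → E . E C], [E → E E . C] }  — shift
  I11: { [C → + id . E], [E → . )], [E → . E E C] }  — shift
  I12: { [C → + id E .], [E → . )], [E → . E E C], [E → E . E C] }  — shift, reduce
  I13: { [C → . ) c c], [C → . + id E], [C → . E E id], [E → . )], [E → . E E C], [E → E . E C], [E → E E . C] }  — shift
  I14: { [C → ) c . c] }  — shift
  I15: { [C → ) c c .] }  — reduce

No state contains more than one complete item.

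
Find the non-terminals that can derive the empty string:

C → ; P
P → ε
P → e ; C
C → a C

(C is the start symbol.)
A non-terminal is nullable if it can derive ε (the empty string): either it has an ε-production, or it has a production whose right-hand side consists entirely of nullable non-terminals.

ε-productions: P → ε
So P is immediately nullable.
No further non-terminal can be added: every production for the remaining non-terminals contains a terminal or a non-nullable non-terminal.
Nullable = { 'P' }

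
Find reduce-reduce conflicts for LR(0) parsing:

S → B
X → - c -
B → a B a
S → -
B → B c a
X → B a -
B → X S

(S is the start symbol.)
A reduce-reduce conflict occurs when an LR(0) state has two complete items [A → α .] and [B → β .] — both call for a reduction, and with no lookahead the parser cannot choose between them.

Augment with S' → S and build the canonical LR(0) collection (I0 = CLOSURE({[S' → . S]}), then GOTO on every symbol after a dot until no new states appear). It has 16 states:
  I0: { [B → . B c a], [B → . X S], [B → . a B a], [S → . -], [S → . B], [S' → . S], [X → . - c -], [X → . B a -] }  — shift
  I1: { [S → - .], [X → - . c -] }  — shift, reduce
  I2: { [B → B . c a], [S → B .], [X → B . a -] }  — shift, reduce
  I3: { [S' → S .] }  — accept
  I4: { [B → . B c a], [B → . X S], [B → . a B a], [B → X . S], [S → . -], [S → . B], [X → . - c -], [X → . B a -] }  — shift
  I5: { [B → . B c a], [B → . X S], [B → . a B a], [B → a . B a], [X → . - c -], [X → . B a -] }  — shift
  I6: { [X → - . c -] }  — shift
  I7: { [B → B . c a], [B → a B . a], [X → B . a -] }  — shift
  I8: { [B → a B a .], [X → B a . -] }  — shift, reduce
  I9: { [B → B c . a] }  — shift
  I10: { [B → B c a .] }  — reduce
  I11: { [X → B a - .] }  — reduce
  I12: { [X → - c . -] }  — shift
  I13: { [X → - c - .] }  — reduce
  I14: { [B → X S .] }  — reduce
  I15: { [X → B a . -] }  — shift

No state contains more than one complete item.

Answer: No reduce-reduce conflicts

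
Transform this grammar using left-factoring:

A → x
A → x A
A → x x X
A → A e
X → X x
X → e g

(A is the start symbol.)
Left-factoring transforms A → αβ₁ | αβ₂ into A → αA' and A' → β₁ | β₂
(α is the longest common prefix among the alternatives). Repeat until
no nonterminal has two alternatives with a common prefix.

Round 1: A has alternatives sharing prefix 'x'. Introduce A': A → x A'
  Add: A' → ε
  Add: A' → A
  Add: A' → x X

No remaining common prefixes — done.

Resulting grammar:
A → x A'
A' → ε
A' → A
A' → x X
A → A e
X → X x
X → e g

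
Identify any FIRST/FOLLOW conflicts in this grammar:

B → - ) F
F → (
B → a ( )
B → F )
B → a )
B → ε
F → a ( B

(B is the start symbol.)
No FIRST/FOLLOW conflicts.

A FIRST/FOLLOW conflict occurs when a non-terminal N has a nullable alternative N → β (β ⇒* ε) and another alternative N → α with FIRST(α) ∩ FOLLOW(N) ≠ ∅: on such a lookahead the parser cannot decide between expanding α and letting N vanish via β.

Nullable non-terminals: B.
FIRST sets used below: FIRST(F) = { '(', 'a' }

B: nullable alternative(s) B → ε; FOLLOW(B) = { $, ')' }
  B → - ) F: FIRST \ {ε} = { '-' } — disjoint from FOLLOW(B)
  B → a ( ): FIRST \ {ε} = { 'a' } — disjoint from FOLLOW(B)
  B → F ): FIRST \ {ε} = { '(', 'a' } — disjoint from FOLLOW(B)
  B → a ): FIRST \ {ε} = { 'a' } — disjoint from FOLLOW(B)
  B → ε: FIRST \ {ε} = { } — this is the only nullable alternative, skip

F has no nullable alternative, so no FIRST/FOLLOW check is needed there.

No FIRST/FOLLOW conflicts found.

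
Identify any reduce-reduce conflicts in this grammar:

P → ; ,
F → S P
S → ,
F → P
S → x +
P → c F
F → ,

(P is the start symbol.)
Augment with P' → P and build the canonical LR(0) collection (I0 = CLOSURE({[P' → . P]}), then GOTO on every symbol after a dot until no new states appear). It has 12 states:
  I0: { [P → . ; ,], [P → . c F], [P' → . P] }  — shift
  I1: { [P → ; . ,] }  — shift
  I2: { [P' → P .] }  — accept
  I3: { [F → . ,], [F → . P], [F → . S P], [P → . ; ,], [P → . c F], [P → c . F], [S → . ,], [S → . x +] }  — shift
  I4: { [F → , .], [S → , .] }  — 2 reduces
  I5: { [P → c F .] }  — reduce
  I6: { [F → P .] }  — reduce
  I7: { [F → S . P], [P → . ; ,], [P → . c F] }  — shift
  I8: { [S → x . +] }  — shift
  I9: { [S → x + .] }  — reduce
  I10: { [F → S P .] }  — reduce
  I11: { [P → ; , .] }  — reduce

I4 contains complete items [F → , .], [S → , .] — reduce-reduce conflict.

Answer: Yes — I4: [F → , .] vs [S → , .]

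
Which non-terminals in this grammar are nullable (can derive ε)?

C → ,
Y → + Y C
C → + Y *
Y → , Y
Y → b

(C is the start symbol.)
None

A non-terminal is nullable if it can derive ε (the empty string): either it has an ε-production, or it has a production whose right-hand side consists entirely of nullable non-terminals.

There are no ε-productions, so no non-terminal can derive ε.
No non-terminals are nullable.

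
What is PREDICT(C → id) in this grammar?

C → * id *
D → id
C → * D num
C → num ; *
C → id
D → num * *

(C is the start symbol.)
{ 'id' }

PREDICT(C → id) = (FIRST(RHS) \ {ε}) ∪ (FOLLOW(C) if ε ∈ FIRST(RHS), i.e. RHS ⇒* ε)
FIRST(id) = { 'id' }
ε ∉ FIRST(id), so FOLLOW(C) is not added.
PREDICT(C → id) = { 'id' }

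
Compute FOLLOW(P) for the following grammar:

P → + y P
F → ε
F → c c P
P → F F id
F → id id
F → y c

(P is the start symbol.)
{ $, 'c', 'id', 'y' }

To compute FOLLOW(P), find every occurrence of P on a right-hand side N → α P β: add FIRST(β) \ {ε}, and if β is empty or nullable also add FOLLOW(N). Iterate to a fixed point.

P is the start symbol, so $ ∈ FOLLOW(P).
In P → + y P: P is at the end; this adds FOLLOW(P) to itself — nothing new
In F → c c P: P is at the end, add FOLLOW(F)

The FOLLOW sets referred to above (computed the same way, to a fixed point):
  FOLLOW(F) = { 'c', 'id', 'y' }

Taking the union: FOLLOW(P) = { $, 'c', 'id', 'y' }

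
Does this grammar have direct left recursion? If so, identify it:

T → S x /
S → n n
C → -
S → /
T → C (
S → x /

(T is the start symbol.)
No direct left recursion

Direct left recursion occurs when N → N α for some non-terminal N (the right-hand side begins with the left-hand side itself).

T → S x /: starts with S
S → n n: starts with n
C → -: starts with '-'
S → /: starts with '/'
T → C (: starts with C
S → x /: starts with x

No direct left recursion found.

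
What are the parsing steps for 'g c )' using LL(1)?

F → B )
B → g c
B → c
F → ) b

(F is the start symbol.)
LL(1) parsing maintains a stack (initially the start symbol over $) and the input. At each step: if the stack top is a terminal, match it against the current input token; if it is a non-terminal N, replace it with the RHS of M[N, lookahead] (the unique production whose predict set contains the lookahead).

Stack is shown with the top on the left.

Stack    Input    Action
------------------------
F $      g c ) $  output F → B )
B ) $    g c ) $  output B → g c
g c ) $  g c ) $  match 'g'
c ) $    c ) $    match 'c'
) $      ) $      match ')'
$        $        accept

The string is accepted.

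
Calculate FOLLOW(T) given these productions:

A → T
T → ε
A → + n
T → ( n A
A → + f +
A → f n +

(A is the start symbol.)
In A → T: T is at the end, add FOLLOW(A)

The FOLLOW sets referred to above (computed the same way, to a fixed point):
  FOLLOW(A) = { $ }

Taking the union: FOLLOW(T) = { $ }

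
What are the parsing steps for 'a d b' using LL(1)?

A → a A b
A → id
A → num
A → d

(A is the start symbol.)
LL(1) parsing maintains a stack (initially the start symbol over $) and the input. At each step: if the stack top is a terminal, match it against the current input token; if it is a non-terminal N, replace it with the RHS of M[N, lookahead] (the unique production whose predict set contains the lookahead).

Stack is shown with the top on the left.

Stack    Input    Action
------------------------
A $      a d b $  output A → a A b
a A b $  a d b $  match 'a'
A b $    d b $    output A → d
d b $    d b $    match 'd'
b $      b $      match 'b'
$        $        accept

The string is accepted.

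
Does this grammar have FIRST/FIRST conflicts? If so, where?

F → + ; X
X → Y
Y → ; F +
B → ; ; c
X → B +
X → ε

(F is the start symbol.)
FIRST sets of the non-terminals at (or reachable through a nullable prefix from) the front of some alternative:
  FIRST(Y) = { ';' }
  FIRST(B) = { ';' }

Productions for X:
  X → Y: FIRST = { ';' }
  X → B +: FIRST = { ';' }
  X → ε: FIRST = { ε }
F, Y, B have only one production, so no FIRST/FIRST conflict is possible there.

Conflict for X: X → Y and X → B +
  Overlap: { ';' }

Answer: Yes. X → Y / X → B '+' on { ';' }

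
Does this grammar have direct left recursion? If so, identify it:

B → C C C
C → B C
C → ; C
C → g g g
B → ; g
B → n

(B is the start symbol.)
No direct left recursion

Direct left recursion occurs when N → N α for some non-terminal N (the right-hand side begins with the left-hand side itself).

B → C C C: starts with C
C → B C: starts with B
C → ; C: starts with ';'
C → g g g: starts with g
B → ; g: starts with ';'
B → n: starts with n

No direct left recursion found.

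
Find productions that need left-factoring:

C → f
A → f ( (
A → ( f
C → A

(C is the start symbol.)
Left-factoring is needed when two productions for the same non-terminal
share a common prefix on the right-hand side.

Productions for C:
  C → f
  C → A
Productions for A:
  A → f ( (
  A → ( f

No common prefixes found.

Answer: No, left-factoring is not needed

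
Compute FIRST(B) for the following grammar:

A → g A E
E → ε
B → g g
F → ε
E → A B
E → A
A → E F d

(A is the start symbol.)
{ 'g' }

From B → g g:
  - g is a terminal: add 'g' and stop

Collecting: FIRST(B) = { 'g' }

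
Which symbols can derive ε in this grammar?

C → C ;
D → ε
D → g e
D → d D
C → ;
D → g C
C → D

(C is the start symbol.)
{ 'C', 'D' }

ε-productions: D → ε
So D is immediately nullable.
C → D: every symbol on the right is nullable, so C is nullable too.
Every non-terminal is now nullable.
Nullable = { 'C', 'D' }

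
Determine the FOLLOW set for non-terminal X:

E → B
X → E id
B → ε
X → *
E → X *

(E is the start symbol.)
{ '*' }

In E → X *: X is followed by '*', add FIRST('*') \ {ε} = { '*' }

Taking the union: FOLLOW(X) = { '*' }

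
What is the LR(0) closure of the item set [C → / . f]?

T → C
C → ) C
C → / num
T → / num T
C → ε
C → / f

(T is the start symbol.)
{ [C → / . f] }

Start with: [C → / . f]
The dot precedes the terminal f, so nothing is added.

CLOSURE = { [C → / . f] }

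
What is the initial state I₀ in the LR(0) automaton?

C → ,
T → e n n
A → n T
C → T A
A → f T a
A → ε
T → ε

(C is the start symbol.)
First, augment the grammar with C' → C
I₀ = CLOSURE({ [C' → . C] }):
  [C' → . C] has the dot before C: add [C → . ,], [C → . T A]
  [C → . T A] has the dot before T: add [T → . e n n], [T → .]
No further items can be added.

I₀ = { [C → . ,], [C → . T A], [C' → . C], [T → . e n n], [T → .] }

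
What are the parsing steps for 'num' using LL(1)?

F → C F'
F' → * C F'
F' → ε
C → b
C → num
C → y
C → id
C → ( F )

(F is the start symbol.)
LL(1) parsing maintains a stack (initially the start symbol over $) and the input. At each step: if the stack top is a terminal, match it against the current input token; if it is a non-terminal N, replace it with the RHS of M[N, lookahead] (the unique production whose predict set contains the lookahead).

Stack is shown with the top on the left.

Stack     Input  Action
-----------------------
F $       num $  output F → C F'
C F' $    num $  output C → num
num F' $  num $  match 'num'
F' $      $      output F' → ε
$         $      accept

The string is accepted.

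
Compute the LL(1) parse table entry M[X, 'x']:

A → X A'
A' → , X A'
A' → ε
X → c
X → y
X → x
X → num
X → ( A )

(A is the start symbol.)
X → x

To find M[X, 'x'], we find productions for X where 'x' is in the predict set (PREDICT(N → α) = (FIRST(α) \ {ε}) ∪ (FOLLOW(N) if α ⇒* ε)).

X → c: PREDICT = { 'c' }
X → y: PREDICT = { 'y' }
X → x: PREDICT = { 'x' }
  'x' is in predict set, so this production goes in M[X, 'x']
X → num: PREDICT = { 'num' }
X → ( A ): PREDICT = { '(' }

M[X, 'x'] = X → x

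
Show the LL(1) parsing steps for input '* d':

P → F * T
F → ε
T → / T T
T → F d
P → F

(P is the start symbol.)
Stack is shown with the top on the left.

Stack    Input  Action
----------------------
P $      * d $  output P → F * T
F * T $  * d $  output F → ε
* T $    * d $  match '*'
T $      d $    output T → F d
F d $    d $    output F → ε
d $      d $    match 'd'
$        $      accept

The string is accepted.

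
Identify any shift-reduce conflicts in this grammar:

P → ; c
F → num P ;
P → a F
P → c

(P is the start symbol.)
Augment with P' → P and build the canonical LR(0) collection (I0 = CLOSURE({[P' → . P]}), then GOTO on every symbol after a dot until no new states appear). It has 10 states:
  I0: { [P → . ; c], [P → . a F], [P → . c], [P' → . P] }  — shift
  I1: { [P → ; . c] }  — shift
  I2: { [P' → P .] }  — accept
  I3: { [F → . num P ;], [P → a . F] }  — shift
  I4: { [P → c .] }  — reduce
  I5: { [P → a F .] }  — reduce
  I6: { [F → num . P ;], [P → . ; c], [P → . a F], [P → . c] }  — shift
  I7: { [F → num P . ;] }  — shift
  I8: { [F → num P ; .] }  — reduce
  I9: { [P → ; c .] }  — reduce

No state contains both a complete item and a shift item.

Answer: No shift-reduce conflicts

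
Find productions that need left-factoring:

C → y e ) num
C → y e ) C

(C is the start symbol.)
Left-factoring is needed when two productions for the same non-terminal
share a common prefix on the right-hand side.

Productions for C:
  C → y e ) num
  C → y e ) C

Found common prefix 'y e )' in productions for C

Answer: Yes, C has productions with common prefix 'y e )'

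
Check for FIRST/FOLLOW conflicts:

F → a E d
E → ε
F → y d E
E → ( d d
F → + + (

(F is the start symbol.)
No FIRST/FOLLOW conflicts.

A FIRST/FOLLOW conflict occurs when a non-terminal N has a nullable alternative N → β (β ⇒* ε) and another alternative N → α with FIRST(α) ∩ FOLLOW(N) ≠ ∅: on such a lookahead the parser cannot decide between expanding α and letting N vanish via β.

Nullable non-terminals: E.

E: nullable alternative(s) E → ε; FOLLOW(E) = { $, 'd' }
  E → ε: FIRST \ {ε} = { } — this is the only nullable alternative, skip
  E → ( d d: FIRST \ {ε} = { '(' } — disjoint from FOLLOW(E)

F has no nullable alternative, so no FIRST/FOLLOW check is needed there.

No FIRST/FOLLOW conflicts found.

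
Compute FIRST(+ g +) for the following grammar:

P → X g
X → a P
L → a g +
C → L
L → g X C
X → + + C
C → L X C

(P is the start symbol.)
{ '+' }

To compute FIRST(+ g +), process the symbols left to right:
Symbol + is a terminal. Add '+' and stop.
FIRST(+ g +) = { '+' }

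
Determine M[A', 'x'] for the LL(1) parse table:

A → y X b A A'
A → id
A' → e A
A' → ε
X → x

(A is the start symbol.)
Empty (error entry)

To find M[A', 'x'], we find productions for A' where 'x' is in the predict set (PREDICT(N → α) = (FIRST(α) \ {ε}) ∪ (FOLLOW(N) if α ⇒* ε)).

Relevant sets:
  FOLLOW(A') = { $, 'e' }

A' → e A: PREDICT = { 'e' }
A' → ε: PREDICT = { $, 'e' }

M[A', 'x'] is empty (no production applies)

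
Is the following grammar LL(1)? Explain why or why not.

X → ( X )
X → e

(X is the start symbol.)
For X:
  PREDICT(X → '(' X ')') = { '(' }
  PREDICT(X → e) = { 'e' }

All predict sets are disjoint. The grammar IS LL(1).

Answer: Yes, the grammar is LL(1).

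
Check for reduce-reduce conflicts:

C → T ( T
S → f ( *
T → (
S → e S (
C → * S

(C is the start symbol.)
No reduce-reduce conflicts

Augment with C' → C and build the canonical LR(0) collection (I0 = CLOSURE({[C' → . C]}), then GOTO on every symbol after a dot until no new states appear). It has 14 states:
  I0: { [C → . * S], [C → . T ( T], [C' → . C], [T → . (] }  — shift
  I1: { [T → ( .] }  — reduce
  I2: { [C → * . S], [S → . e S (], [S → . f ( *] }  — shift
  I3: { [C' → C .] }  — accept
  I4: { [C → T . ( T] }  — shift
  I5: { [C → T ( . T], [T → . (] }  — shift
  I6: { [C → T ( T .] }  — reduce
  I7: { [C → * S .] }  — reduce
  I8: { [S → . e S (], [S → . f ( *], [S → e . S (] }  — shift
  I9: { [S → f . ( *] }  — shift
  I10: { [S → f ( . *] }  — shift
  I11: { [S → f ( * .] }  — reduce
  I12: { [S → e S . (] }  — shift
  I13: { [S → e S ( .] }  — reduce

No state contains more than one complete item.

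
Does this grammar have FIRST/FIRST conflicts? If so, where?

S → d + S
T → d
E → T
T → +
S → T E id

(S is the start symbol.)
A FIRST/FIRST conflict occurs when two productions N → α and N → β for the same non-terminal have FIRST(α) ∩ FIRST(β) ≠ ∅ (with ε ∈ FIRST of a nullable right-hand side, so two nullable alternatives also conflict).

FIRST sets of the non-terminals at (or reachable through a nullable prefix from) the front of some alternative:
  FIRST(T) = { '+', 'd' }

Productions for S:
  S → d + S: FIRST = { 'd' }
  S → T E id: FIRST = { '+', 'd' }
Productions for T:
  T → d: FIRST = { 'd' }
  T → +: FIRST = { '+' }
E has only one production, so no FIRST/FIRST conflict is possible there.

Conflict for S: S → d + S and S → T E id
  Overlap: { 'd' }

Answer: Yes. S → d '+' S / S → T E id on { 'd' }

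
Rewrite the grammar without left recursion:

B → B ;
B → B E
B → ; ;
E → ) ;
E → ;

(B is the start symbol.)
B → ; ; B'
B' → ; B'
B' → E B'
B' → ε
E → ) ;
E → ;

B is directly left-recursive. The standard transformation for
  A → A α₁ | ... | A α_m | β₁ | ... | β_n
is
  A  → β₁ A' | ... | β_n A'
  A' → α₁ A' | ... | α_m A' | ε

B → ; ; becomes B → ; ; B'
B → B ; becomes B' → ; B'
B → B E becomes B' → E B'
Add B' → ε

Productions for other non-terminals are unchanged:
  E → ) ;
  E → ;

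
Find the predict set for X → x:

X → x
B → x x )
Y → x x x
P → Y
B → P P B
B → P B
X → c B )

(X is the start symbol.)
PREDICT(X → x) = (FIRST(RHS) \ {ε}) ∪ (FOLLOW(X) if ε ∈ FIRST(RHS), i.e. RHS ⇒* ε)
FIRST(x) = { 'x' }
ε ∉ FIRST(x), so FOLLOW(X) is not added.
PREDICT(X → x) = { 'x' }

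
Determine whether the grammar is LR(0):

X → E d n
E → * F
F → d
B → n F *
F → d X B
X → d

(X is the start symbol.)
Augment with X' → X and build the canonical LR(0) collection (I0 = CLOSURE({[X' → . X]}), then GOTO on every symbol after a dot until no new states appear). It has 14 states:
  I0: { [E → . * F], [X → . E d n], [X → . d], [X' → . X] }  — shift
  I1: { [E → * . F], [F → . d X B], [F → . d] }  — shift
  I2: { [X → E . d n] }  — shift
  I3: { [X' → X .] }  — accept
  I4: { [X → d .] }  — reduce
  I5: { [X → E d . n] }  — shift
  I6: { [X → E d n .] }  — reduce
  I7: { [E → * F .] }  — reduce
  I8: { [E → . * F], [F → d . X B], [F → d .], [X → . E d n], [X → . d] }  — shift, reduce
  I9: { [B → . n F *], [F → d X . B] }  — shift
  I10: { [F → d X B .] }  — reduce
  I11: { [B → n . F *], [F → . d X B], [F → . d] }  — shift
  I12: { [B → n F . *] }  — shift
  I13: { [B → n F * .] }  — reduce

Conflict in state I8:
  Shift-reduce conflict between [F → d .] and [E → . * F]
So the grammar is NOT LR(0).

Answer: No. Shift-reduce conflict between [F → d .] and [E → . * F]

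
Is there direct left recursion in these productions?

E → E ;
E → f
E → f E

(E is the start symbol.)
Yes, E is left-recursive

E → E ;: LEFT RECURSIVE (starts with E)
E → f: starts with f
E → f E: starts with f

The grammar has direct left recursion on: E.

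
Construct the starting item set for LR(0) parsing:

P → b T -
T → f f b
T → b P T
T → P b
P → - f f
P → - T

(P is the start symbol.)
First, augment the grammar with P' → P
I₀ = CLOSURE({ [P' → . P] }):
  [P' → . P] has the dot before P: add [P → . b T -], [P → . - f f], [P → . - T]
No further items can be added.

I₀ = { [P → . - T], [P → . - f f], [P → . b T -], [P' → . P] }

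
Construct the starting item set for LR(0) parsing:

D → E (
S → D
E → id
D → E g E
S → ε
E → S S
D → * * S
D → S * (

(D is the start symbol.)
First, augment the grammar with D' → D
I₀ = CLOSURE({ [D' → . D] }):
  [D' → . D] has the dot before D: add [D → . E (], [D → . E g E], [D → . * * S], [D → . S * (]
  [D → . E (] has the dot before E: add [E → . id], [E → . S S]
  [D → . S * (] has the dot before S: add [S → . D], [S → .]
No further items can be added.

I₀ = { [D → . * * S], [D → . E (], [D → . E g E], [D → . S * (], [D' → . D], [E → . S S], [E → . id], [S → . D], [S → .] }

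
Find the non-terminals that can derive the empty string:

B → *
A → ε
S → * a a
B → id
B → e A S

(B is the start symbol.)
{ 'A' }

ε-productions: A → ε
So A is immediately nullable.
No further non-terminal can be added: every production for the remaining non-terminals contains a terminal or a non-nullable non-terminal.
Nullable = { 'A' }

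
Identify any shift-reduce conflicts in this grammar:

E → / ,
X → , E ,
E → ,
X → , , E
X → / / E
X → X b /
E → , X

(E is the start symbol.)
Yes — I1: [E → , .] vs [X → . , , E]; I7: [E → , X .] vs [X → X . b /]; I12: [E → , .] vs [E → . ,]; I15: [E → , .] vs [E → . ,]; I18: [E → , .] vs [E → . ,]; I19: [X → , , E .] vs [X → , E . ,]

A shift-reduce conflict occurs when an LR(0) state has both:
  - a complete (reduce) item [A → α .] (dot at the end), and
  - a shift item [B → β . c γ] (dot before a terminal).

Augment with E' → E and build the canonical LR(0) collection (I0 = CLOSURE({[E' → . E]}), then GOTO on every symbol after a dot until no new states appear). It has 20 states:
  I0: { [E → . , X], [E → . ,], [E → . / ,], [E' → . E] }  — shift
  I1: { [E → , . X], [E → , .], [X → . , , E], [X → . , E ,], [X → . / / E], [X → . X b /] }  — shift, reduce
  I2: { [E → / . ,] }  — shift
  I3: { [E' → E .] }  — accept
  I4: { [E → / , .] }  — reduce
  I5: { [E → . , X], [E → . ,], [E → . / ,], [X → , . , E], [X → , . E ,] }  — shift
  I6: { [X → / . / E] }  — shift
  I7: { [E → , X .], [X → X . b /] }  — shift, reduce
  I8: { [X → X b . /] }  — shift
  I9: { [X → X b / .] }  — reduce
  I10: { [E → . , X], [E → . ,], [E → . / ,], [X → / / . E] }  — shift
  I11: { [X → / / E .] }  — reduce
  I12: { [E → , . X], [E → , .], [E → . , X], [E → . ,], [E → . / ,], [X → , , . E], [X → . , , E], [X → . , E ,], [X → . / / E], [X → . X b /] }  — shift, reduce
  I13: { [X → , E . ,] }  — shift
  I14: { [X → , E , .] }  — reduce
  I15: { [E → , . X], [E → , .], [E → . , X], [E → . ,], [E → . / ,], [X → , . , E], [X → , . E ,], [X → . , , E], [X → . , E ,], [X → . / / E], [X → . X b /] }  — shift, reduce
  I16: { [E → / . ,], [X → / . / E] }  — shift
  I17: { [X → , , E .] }  — reduce
  I18: { [E → , . X], [E → , .], [E → . , X], [E → . ,], [E → . / ,], [X → , , . E], [X → , . , E], [X → , . E ,], [X → . , , E], [X → . , E ,], [X → . / / E], [X → . X b /] }  — shift, reduce
  I19: { [X → , , E .], [X → , E . ,] }  — shift, reduce

I1 contains reduce item [E → , .] and shift items [X → . , , E], [X → . , E ,], [X → . / / E] — shift-reduce conflict.
I7 contains reduce item [E → , X .] and shift item [X → X . b /] — shift-reduce conflict.
I12 contains reduce item [E → , .] and shift items [E → . ,], [E → . , X], [E → . / ,], [X → . , , E], [X → . , E ,], [X → . / / E] — shift-reduce conflict.
I15 contains reduce item [E → , .] and shift items [E → . ,], [E → . , X], [E → . / ,], [X → . , , E], [X → , . , E], [X → . , E ,], [X → . / / E] — shift-reduce conflict.
I18 contains reduce item [E → , .] and shift items [E → . ,], [E → . , X], [E → . / ,], [X → . , , E], [X → , . , E], [X → . , E ,], [X → . / / E] — shift-reduce conflict.
I19 contains reduce item [X → , , E .] and shift item [X → , E . ,] — shift-reduce conflict.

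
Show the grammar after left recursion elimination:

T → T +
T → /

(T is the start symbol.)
T → / T'
T' → + T'
T' → ε

T is directly left-recursive. The standard transformation for
  A → A α₁ | ... | A α_m | β₁ | ... | β_n
is
  A  → β₁ A' | ... | β_n A'
  A' → α₁ A' | ... | α_m A' | ε

T → / becomes T → / T'
T → T + becomes T' → + T'
Add T' → ε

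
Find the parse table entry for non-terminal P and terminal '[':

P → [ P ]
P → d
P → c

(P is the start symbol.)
P → [ P ]

To find M[P, '['], we find productions for P where '[' is in the predict set (PREDICT(N → α) = (FIRST(α) \ {ε}) ∪ (FOLLOW(N) if α ⇒* ε)).

P → [ P ]: PREDICT = { '[' }
  '[' is in predict set, so this production goes in M[P, '[']
P → d: PREDICT = { 'd' }
P → c: PREDICT = { 'c' }

M[P, '['] = P → [ P ]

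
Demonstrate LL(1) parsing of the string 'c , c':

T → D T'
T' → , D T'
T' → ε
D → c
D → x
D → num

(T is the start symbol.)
LL(1) parsing maintains a stack (initially the start symbol over $) and the input. At each step: if the stack top is a terminal, match it against the current input token; if it is a non-terminal N, replace it with the RHS of M[N, lookahead] (the unique production whose predict set contains the lookahead).

Stack is shown with the top on the left.

Stack     Input    Action
-------------------------
T $       c , c $  output T → D T'
D T' $    c , c $  output D → c
c T' $    c , c $  match 'c'
T' $      , c $    output T' → , D T'
, D T' $  , c $    match ','
D T' $    c $      output D → c
c T' $    c $      match 'c'
T' $      $        output T' → ε
$         $        accept

The string is accepted.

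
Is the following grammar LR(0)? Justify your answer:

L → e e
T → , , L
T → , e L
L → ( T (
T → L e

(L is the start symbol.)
Yes, the grammar is LR(0)

A grammar is LR(0) if no state in the canonical LR(0) collection has:
  - both a shift item (dot before a terminal) and a complete item (shift-reduce conflict), or
  - two or more complete items (reduce-reduce conflict; the accept item [L' → L .] counts as a complete item here).

Augment with L' → L and build the canonical LR(0) collection (I0 = CLOSURE({[L' → . L]}), then GOTO on every symbol after a dot until no new states appear). It has 14 states:
  I0: { [L → . ( T (], [L → . e e], [L' → . L] }  — shift
  I1: { [L → ( . T (], [L → . ( T (], [L → . e e], [T → . , , L], [T → . , e L], [T → . L e] }  — shift
  I2: { [L' → L .] }  — accept
  I3: { [L → e . e] }  — shift
  I4: { [L → e e .] }  — reduce
  I5: { [T → , . , L], [T → , . e L] }  — shift
  I6: { [T → L . e] }  — shift
  I7: { [L → ( T . (] }  — shift
  I8: { [L → ( T ( .] }  — reduce
  I9: { [T → L e .] }  — reduce
  I10: { [L → . ( T (], [L → . e e], [T → , , . L] }  — shift
  I11: { [L → . ( T (], [L → . e e], [T → , e . L] }  — shift
  I12: { [T → , e L .] }  — reduce
  I13: { [T → , , L .] }  — reduce

Every state is either a pure shift/goto state or contains exactly one complete item and nothing to shift — no conflicts. The grammar is LR(0).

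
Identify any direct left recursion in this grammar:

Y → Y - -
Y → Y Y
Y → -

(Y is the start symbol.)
Direct left recursion occurs when N → N α for some non-terminal N (the right-hand side begins with the left-hand side itself).

Y → Y - -: LEFT RECURSIVE (starts with Y)
Y → Y Y: LEFT RECURSIVE (starts with Y)
Y → -: starts with '-'

The grammar has direct left recursion on: Y.

Answer: Yes, Y is left-recursive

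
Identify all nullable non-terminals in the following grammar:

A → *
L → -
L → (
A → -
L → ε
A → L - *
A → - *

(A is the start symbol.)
{ 'L' }

ε-productions: L → ε
So L is immediately nullable.
No further non-terminal can be added: every production for the remaining non-terminals contains a terminal or a non-nullable non-terminal.
Nullable = { 'L' }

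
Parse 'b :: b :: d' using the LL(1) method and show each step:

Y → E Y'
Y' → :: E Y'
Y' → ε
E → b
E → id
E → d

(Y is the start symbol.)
Stack is shown with the top on the left.

Stack      Input          Action
--------------------------------
Y $        b :: b :: d $  output Y → E Y'
E Y' $     b :: b :: d $  output E → b
b Y' $     b :: b :: d $  match 'b'
Y' $       :: b :: d $    output Y' → :: E Y'
:: E Y' $  :: b :: d $    match '::'
E Y' $     b :: d $       output E → b
b Y' $     b :: d $       match 'b'
Y' $       :: d $         output Y' → :: E Y'
:: E Y' $  :: d $         match '::'
E Y' $     d $            output E → d
d Y' $     d $            match 'd'
Y' $       $              output Y' → ε
$          $              accept

The string is accepted.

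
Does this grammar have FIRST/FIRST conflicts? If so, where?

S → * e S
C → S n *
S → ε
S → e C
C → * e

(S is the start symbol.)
FIRST sets of the non-terminals at (or reachable through a nullable prefix from) the front of some alternative:
  FIRST(S) = { '*', 'e', ε }

Productions for S:
  S → * e S: FIRST = { '*' }
  S → ε: FIRST = { ε }
  S → e C: FIRST = { 'e' }
Productions for C:
  C → S n *: FIRST = { '*', 'e', 'n' }
  C → * e: FIRST = { '*' }

Conflict for C: C → S n * and C → * e
  Overlap: { '*' }

Answer: Yes. C → S n '*' / C → '*' e on { '*' }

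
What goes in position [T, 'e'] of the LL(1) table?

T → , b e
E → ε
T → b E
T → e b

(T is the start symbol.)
T → e b

To find M[T, 'e'], we find productions for T where 'e' is in the predict set (PREDICT(N → α) = (FIRST(α) \ {ε}) ∪ (FOLLOW(N) if α ⇒* ε)).

T → , b e: PREDICT = { ',' }
T → b E: PREDICT = { 'b' }
T → e b: PREDICT = { 'e' }
  'e' is in predict set, so this production goes in M[T, 'e']

M[T, 'e'] = T → e b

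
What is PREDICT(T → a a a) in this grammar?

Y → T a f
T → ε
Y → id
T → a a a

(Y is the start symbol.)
{ 'a' }

PREDICT(T → a a a) = (FIRST(RHS) \ {ε}) ∪ (FOLLOW(T) if ε ∈ FIRST(RHS), i.e. RHS ⇒* ε)
FIRST(a a a) = { 'a' }
ε ∉ FIRST(a a a), so FOLLOW(T) is not added.
PREDICT(T → a a a) = { 'a' }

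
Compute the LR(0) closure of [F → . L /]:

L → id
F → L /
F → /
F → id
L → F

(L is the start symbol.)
Start with: [F → . L /]
  [F → . L /] has the dot before L: add [L → . id], [L → . F]
  [L → . F] has the dot before F: add [F → . /], [F → . id]
No further items can be added.

CLOSURE = { [F → . /], [F → . L /], [F → . id], [L → . F], [L → . id] }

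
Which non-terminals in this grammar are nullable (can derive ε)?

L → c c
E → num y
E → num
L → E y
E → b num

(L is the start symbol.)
A non-terminal is nullable if it can derive ε (the empty string): either it has an ε-production, or it has a production whose right-hand side consists entirely of nullable non-terminals.

There are no ε-productions, so no non-terminal can derive ε.
No non-terminals are nullable.

Answer: None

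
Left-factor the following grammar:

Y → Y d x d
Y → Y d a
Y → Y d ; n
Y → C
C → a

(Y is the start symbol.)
Y → Y d Y'
Y' → x d
Y' → a
Y' → ; n
Y → C
C → a

Left-factoring transforms A → αβ₁ | αβ₂ into A → αA' and A' → β₁ | β₂
(α is the longest common prefix among the alternatives). Repeat until
no nonterminal has two alternatives with a common prefix.

Round 1: Y has alternatives sharing prefix 'Y d'. Introduce Y': Y → Y d Y'
  Add: Y' → x d
  Add: Y' → a
  Add: Y' → ; n

No remaining common prefixes — done.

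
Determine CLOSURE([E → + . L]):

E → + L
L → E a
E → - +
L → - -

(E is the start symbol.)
Start with: [E → + . L]
  [E → + . L] has the dot before L: add [L → . E a], [L → . - -]
  [L → . E a] has the dot before E: add [E → . + L], [E → . - +]
No further items can be added.

CLOSURE = { [E → + . L], [E → . + L], [E → . - +], [L → . - -], [L → . E a] }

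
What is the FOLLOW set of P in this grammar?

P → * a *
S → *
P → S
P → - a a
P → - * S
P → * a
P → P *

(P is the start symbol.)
{ $, '*' }

To compute FOLLOW(P), find every occurrence of P on a right-hand side N → α P β: add FIRST(β) \ {ε}, and if β is empty or nullable also add FOLLOW(N). Iterate to a fixed point.

P is the start symbol, so $ ∈ FOLLOW(P).
In P → P *: P is followed by '*', add FIRST('*') \ {ε} = { '*' }

Taking the union: FOLLOW(P) = { $, '*' }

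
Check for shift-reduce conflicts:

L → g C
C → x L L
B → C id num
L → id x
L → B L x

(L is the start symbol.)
Augment with L' → L and build the canonical LR(0) collection (I0 = CLOSURE({[L' → . L]}), then GOTO on every symbol after a dot until no new states appear). It has 15 states:
  I0: { [B → . C id num], [C → . x L L], [L → . B L x], [L → . g C], [L → . id x], [L' → . L] }  — shift
  I1: { [B → . C id num], [C → . x L L], [L → . B L x], [L → . g C], [L → . id x], [L → B . L x] }  — shift
  I2: { [B → C . id num] }  — shift
  I3: { [L' → L .] }  — accept
  I4: { [C → . x L L], [L → g . C] }  — shift
  I5: { [L → id . x] }  — shift
  I6: { [B → . C id num], [C → . x L L], [C → x . L L], [L → . B L x], [L → . g C], [L → . id x] }  — shift
  I7: { [B → . C id num], [C → . x L L], [C → x L . L], [L → . B L x], [L → . g C], [L → . id x] }  — shift
  I8: { [C → x L L .] }  — reduce
  I9: { [L → id x .] }  — reduce
  I10: { [L → g C .] }  — reduce
  I11: { [B → C id . num] }  — shift
  I12: { [B → C id num .] }  — reduce
  I13: { [L → B L . x] }  — shift
  I14: { [L → B L x .] }  — reduce

No state contains both a complete item and a shift item.

Answer: No shift-reduce conflicts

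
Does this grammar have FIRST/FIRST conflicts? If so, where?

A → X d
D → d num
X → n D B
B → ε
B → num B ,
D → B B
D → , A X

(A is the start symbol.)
No FIRST/FIRST conflicts.

A FIRST/FIRST conflict occurs when two productions N → α and N → β for the same non-terminal have FIRST(α) ∩ FIRST(β) ≠ ∅ (with ε ∈ FIRST of a nullable right-hand side, so two nullable alternatives also conflict).

FIRST sets of the non-terminals at (or reachable through a nullable prefix from) the front of some alternative:
  FIRST(B) = { 'num', ε }

Productions for D:
  D → d num: FIRST = { 'd' }
  D → B B: FIRST = { 'num', ε }
  D → , A X: FIRST = { ',' }
Productions for B:
  B → ε: FIRST = { ε }
  B → num B ,: FIRST = { 'num' }
A, X have only one production, so no FIRST/FIRST conflict is possible there.

All alternatives of each non-terminal have pairwise disjoint FIRST sets.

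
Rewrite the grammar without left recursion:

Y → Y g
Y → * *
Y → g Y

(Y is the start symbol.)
Y is directly left-recursive. The standard transformation for
  A → A α₁ | ... | A α_m | β₁ | ... | β_n
is
  A  → β₁ A' | ... | β_n A'
  A' → α₁ A' | ... | α_m A' | ε

Y → * * becomes Y → * * Y'
Y → g Y becomes Y → g Y Y'
Y → Y g becomes Y' → g Y'
Add Y' → ε

Resulting grammar:
Y → * * Y'
Y → g Y Y'
Y' → g Y'
Y' → ε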